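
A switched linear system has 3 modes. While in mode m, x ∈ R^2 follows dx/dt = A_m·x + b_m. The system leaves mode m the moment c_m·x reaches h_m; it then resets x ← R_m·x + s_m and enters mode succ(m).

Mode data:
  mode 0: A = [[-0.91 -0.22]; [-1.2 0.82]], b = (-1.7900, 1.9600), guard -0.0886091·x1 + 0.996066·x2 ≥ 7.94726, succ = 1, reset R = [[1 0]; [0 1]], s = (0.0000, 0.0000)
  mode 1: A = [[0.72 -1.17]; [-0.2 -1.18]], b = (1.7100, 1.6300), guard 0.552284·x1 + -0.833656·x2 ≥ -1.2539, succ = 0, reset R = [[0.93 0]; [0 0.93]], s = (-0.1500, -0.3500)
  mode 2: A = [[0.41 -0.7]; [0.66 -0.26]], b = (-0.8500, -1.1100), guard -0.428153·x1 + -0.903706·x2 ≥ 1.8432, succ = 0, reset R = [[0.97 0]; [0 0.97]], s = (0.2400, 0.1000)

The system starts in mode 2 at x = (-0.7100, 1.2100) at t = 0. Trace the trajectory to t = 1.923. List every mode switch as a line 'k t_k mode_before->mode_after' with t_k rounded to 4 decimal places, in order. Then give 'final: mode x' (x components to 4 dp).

1 0.9843 2->0
final: 0 -2.2298 4.4302

Mode 2: guard c·x = 1.8432 hit at Δt = 0.9843 (t = 0.9843), x⁻ = (-2.3000, -0.9499) → reset → x⁺ = (-1.9910, -0.8214), jump to mode 0
Mode 0: flow for 0.9387 to horizon, guard not reached → x = (-2.2298, 4.4302)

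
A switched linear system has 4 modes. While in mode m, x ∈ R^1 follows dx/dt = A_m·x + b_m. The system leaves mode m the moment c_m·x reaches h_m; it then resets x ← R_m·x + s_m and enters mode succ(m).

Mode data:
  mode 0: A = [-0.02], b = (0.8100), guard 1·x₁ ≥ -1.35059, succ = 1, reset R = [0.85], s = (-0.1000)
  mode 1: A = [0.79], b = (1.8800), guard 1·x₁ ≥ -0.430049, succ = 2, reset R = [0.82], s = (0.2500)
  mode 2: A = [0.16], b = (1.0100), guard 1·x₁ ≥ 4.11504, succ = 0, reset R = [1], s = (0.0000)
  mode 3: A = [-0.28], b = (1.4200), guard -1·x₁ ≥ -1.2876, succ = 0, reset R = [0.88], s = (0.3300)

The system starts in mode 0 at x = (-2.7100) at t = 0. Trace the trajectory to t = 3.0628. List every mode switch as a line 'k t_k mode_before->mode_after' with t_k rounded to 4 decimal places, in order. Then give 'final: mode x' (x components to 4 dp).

1 1.5983 0->1
2 2.2868 1->2
final: 2 0.7183

Mode 0: guard c·x = -1.3506 hit at Δt = 1.5983 (t = 1.5983), x⁻ = (-1.3506) → reset → x⁺ = (-1.2480), jump to mode 1
Mode 1: guard c·x = -0.4300 hit at Δt = 0.6885 (t = 2.2868), x⁻ = (-0.4300) → reset → x⁺ = (-0.1026), jump to mode 2
Mode 2: flow for 0.7760 to horizon, guard not reached → x = (0.7183)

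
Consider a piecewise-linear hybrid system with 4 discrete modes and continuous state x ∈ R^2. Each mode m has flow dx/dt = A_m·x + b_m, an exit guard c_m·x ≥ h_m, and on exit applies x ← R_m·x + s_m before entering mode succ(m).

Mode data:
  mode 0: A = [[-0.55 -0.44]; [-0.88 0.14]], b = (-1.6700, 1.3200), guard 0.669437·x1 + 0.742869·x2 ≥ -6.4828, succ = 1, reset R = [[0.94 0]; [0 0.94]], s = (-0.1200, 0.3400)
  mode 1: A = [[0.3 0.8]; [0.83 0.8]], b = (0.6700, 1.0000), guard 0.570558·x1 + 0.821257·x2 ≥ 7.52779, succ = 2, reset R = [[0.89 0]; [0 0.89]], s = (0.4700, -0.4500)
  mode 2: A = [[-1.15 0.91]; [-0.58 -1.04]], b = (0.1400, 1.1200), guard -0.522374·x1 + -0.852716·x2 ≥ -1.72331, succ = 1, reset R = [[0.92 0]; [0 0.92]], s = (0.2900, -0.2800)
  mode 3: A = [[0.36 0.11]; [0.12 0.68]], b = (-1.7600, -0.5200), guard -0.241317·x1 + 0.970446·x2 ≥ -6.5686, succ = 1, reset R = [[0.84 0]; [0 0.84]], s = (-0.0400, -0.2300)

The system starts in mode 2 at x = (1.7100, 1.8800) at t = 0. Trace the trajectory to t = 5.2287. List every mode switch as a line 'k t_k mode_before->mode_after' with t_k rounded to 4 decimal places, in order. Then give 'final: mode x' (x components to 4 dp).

Mode 2: guard c·x = -1.7233 hit at Δt = 0.5773 (t = 0.5773), x⁻ = (1.4810, 1.1137) → reset → x⁺ = (1.6525, 0.7446), jump to mode 1
Mode 1: guard c·x = 7.5278 hit at Δt = 0.8807 (t = 1.4580), x⁻ = (4.9603, 5.7201) → reset → x⁺ = (4.8846, 4.6409), jump to mode 2
Mode 2: guard c·x = -1.7233 hit at Δt = 1.2852 (t = 2.7432), x⁻ = (2.2004, 0.6730) → reset → x⁺ = (2.3143, 0.3392), jump to mode 1
Mode 1: guard c·x = 7.5278 hit at Δt = 0.8613 (t = 3.6045), x⁻ = (5.4540, 5.3771) → reset → x⁺ = (5.3241, 4.3356), jump to mode 2
Mode 2: guard c·x = -1.7233 hit at Δt = 1.2193 (t = 4.8238), x⁻ = (2.3089, 0.6065) → reset → x⁺ = (2.4142, 0.2780), jump to mode 1
Mode 1: flow for 0.4049 to horizon, guard not reached → x = (3.3724, 1.9790)

1 0.5773 2->1
2 1.4580 1->2
3 2.7432 2->1
4 3.6045 1->2
5 4.8238 2->1
final: 1 3.3724 1.9790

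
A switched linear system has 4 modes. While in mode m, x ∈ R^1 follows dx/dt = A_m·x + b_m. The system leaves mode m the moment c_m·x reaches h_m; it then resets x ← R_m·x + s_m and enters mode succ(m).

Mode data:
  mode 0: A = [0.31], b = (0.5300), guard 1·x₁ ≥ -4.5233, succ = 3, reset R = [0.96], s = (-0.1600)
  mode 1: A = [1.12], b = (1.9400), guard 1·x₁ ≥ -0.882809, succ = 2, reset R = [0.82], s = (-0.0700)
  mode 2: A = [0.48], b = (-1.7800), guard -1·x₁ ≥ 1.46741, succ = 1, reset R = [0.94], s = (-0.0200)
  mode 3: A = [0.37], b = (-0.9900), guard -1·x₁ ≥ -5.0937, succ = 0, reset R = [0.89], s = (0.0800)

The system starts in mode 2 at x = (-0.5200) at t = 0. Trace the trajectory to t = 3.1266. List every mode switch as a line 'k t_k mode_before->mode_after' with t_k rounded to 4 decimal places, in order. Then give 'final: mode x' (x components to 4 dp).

1 0.4212 2->1
2 1.2578 1->2
3 1.5482 2->1
4 2.3848 1->2
5 2.6752 2->1
final: 1 -1.1804

Mode 2: guard c·x = 1.4674 hit at Δt = 0.4212 (t = 0.4212), x⁻ = (-1.4674) → reset → x⁺ = (-1.3994), jump to mode 1
Mode 1: guard c·x = -0.8828 hit at Δt = 0.8366 (t = 1.2578), x⁻ = (-0.8828) → reset → x⁺ = (-0.7939), jump to mode 2
Mode 2: guard c·x = 1.4674 hit at Δt = 0.2904 (t = 1.5482), x⁻ = (-1.4674) → reset → x⁺ = (-1.3994), jump to mode 1
Mode 1: guard c·x = -0.8828 hit at Δt = 0.8366 (t = 2.3848), x⁻ = (-0.8828) → reset → x⁺ = (-0.7939), jump to mode 2
Mode 2: guard c·x = 1.4674 hit at Δt = 0.2904 (t = 2.6752), x⁻ = (-1.4674) → reset → x⁺ = (-1.3994), jump to mode 1
Mode 1: flow for 0.4514 to horizon, guard not reached → x = (-1.1804)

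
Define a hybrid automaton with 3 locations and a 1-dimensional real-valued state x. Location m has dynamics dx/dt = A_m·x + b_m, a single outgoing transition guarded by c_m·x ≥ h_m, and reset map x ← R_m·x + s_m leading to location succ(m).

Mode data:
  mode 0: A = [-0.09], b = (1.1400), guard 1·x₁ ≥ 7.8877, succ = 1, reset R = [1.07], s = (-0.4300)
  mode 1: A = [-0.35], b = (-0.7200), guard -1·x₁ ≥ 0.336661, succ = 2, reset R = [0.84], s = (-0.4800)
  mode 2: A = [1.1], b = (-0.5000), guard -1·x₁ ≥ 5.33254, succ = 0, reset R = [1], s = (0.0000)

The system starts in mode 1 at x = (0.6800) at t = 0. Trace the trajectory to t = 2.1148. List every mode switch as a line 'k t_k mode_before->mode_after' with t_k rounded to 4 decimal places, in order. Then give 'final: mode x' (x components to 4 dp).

Mode 1: guard c·x = 0.3367 hit at Δt = 1.3266 (t = 1.3266), x⁻ = (-0.3367) → reset → x⁺ = (-0.7628), jump to mode 2
Mode 2: flow for 0.7882 to horizon, guard not reached → x = (-2.4425)

1 1.3266 1->2
final: 2 -2.4425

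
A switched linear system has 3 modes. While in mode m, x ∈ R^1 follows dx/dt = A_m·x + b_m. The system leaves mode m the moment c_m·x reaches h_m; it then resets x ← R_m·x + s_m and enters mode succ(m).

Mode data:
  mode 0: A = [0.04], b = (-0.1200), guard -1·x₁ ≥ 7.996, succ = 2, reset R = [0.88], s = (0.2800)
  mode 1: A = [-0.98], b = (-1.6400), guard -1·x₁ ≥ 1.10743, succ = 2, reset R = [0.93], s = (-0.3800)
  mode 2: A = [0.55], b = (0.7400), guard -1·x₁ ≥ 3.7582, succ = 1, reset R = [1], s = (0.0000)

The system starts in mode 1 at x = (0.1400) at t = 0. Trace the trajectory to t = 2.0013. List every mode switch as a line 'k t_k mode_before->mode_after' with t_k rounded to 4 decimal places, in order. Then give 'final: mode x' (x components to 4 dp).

1 1.1881 1->2
final: 2 -1.4463

Mode 1: guard c·x = 1.1074 hit at Δt = 1.1881 (t = 1.1881), x⁻ = (-1.1074) → reset → x⁺ = (-1.4099), jump to mode 2
Mode 2: flow for 0.8132 to horizon, guard not reached → x = (-1.4463)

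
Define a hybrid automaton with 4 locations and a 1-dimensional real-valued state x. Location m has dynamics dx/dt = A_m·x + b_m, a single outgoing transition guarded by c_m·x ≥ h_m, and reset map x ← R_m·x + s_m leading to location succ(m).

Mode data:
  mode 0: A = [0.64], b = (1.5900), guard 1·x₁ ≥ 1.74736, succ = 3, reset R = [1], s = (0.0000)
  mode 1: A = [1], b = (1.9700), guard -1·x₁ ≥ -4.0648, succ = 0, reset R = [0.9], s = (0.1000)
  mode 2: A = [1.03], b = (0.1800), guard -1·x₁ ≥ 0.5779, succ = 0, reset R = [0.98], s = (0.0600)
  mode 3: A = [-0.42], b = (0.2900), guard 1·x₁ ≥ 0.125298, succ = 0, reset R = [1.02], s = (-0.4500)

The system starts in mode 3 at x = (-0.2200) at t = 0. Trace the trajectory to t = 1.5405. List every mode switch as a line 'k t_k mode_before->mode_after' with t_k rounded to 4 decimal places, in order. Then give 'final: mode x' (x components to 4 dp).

1 1.1353 3->0
final: 0 0.3179

Mode 3: guard c·x = 0.1253 hit at Δt = 1.1353 (t = 1.1353), x⁻ = (0.1253) → reset → x⁺ = (-0.3222), jump to mode 0
Mode 0: flow for 0.4052 to horizon, guard not reached → x = (0.3179)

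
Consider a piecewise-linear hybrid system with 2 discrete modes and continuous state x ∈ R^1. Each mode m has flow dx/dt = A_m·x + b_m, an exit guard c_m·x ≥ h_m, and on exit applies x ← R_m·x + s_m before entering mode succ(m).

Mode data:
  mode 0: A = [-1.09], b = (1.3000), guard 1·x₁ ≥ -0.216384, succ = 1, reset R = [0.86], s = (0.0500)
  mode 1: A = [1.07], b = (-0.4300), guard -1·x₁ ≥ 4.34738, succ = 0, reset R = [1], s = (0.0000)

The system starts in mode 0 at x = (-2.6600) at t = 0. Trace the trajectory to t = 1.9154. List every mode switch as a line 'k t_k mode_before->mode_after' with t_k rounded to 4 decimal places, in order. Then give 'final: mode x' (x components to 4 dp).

1 0.9228 0->1
final: 1 -1.1541

Mode 0: guard c·x = -0.2164 hit at Δt = 0.9228 (t = 0.9228), x⁻ = (-0.2164) → reset → x⁺ = (-0.1361), jump to mode 1
Mode 1: flow for 0.9926 to horizon, guard not reached → x = (-1.1541)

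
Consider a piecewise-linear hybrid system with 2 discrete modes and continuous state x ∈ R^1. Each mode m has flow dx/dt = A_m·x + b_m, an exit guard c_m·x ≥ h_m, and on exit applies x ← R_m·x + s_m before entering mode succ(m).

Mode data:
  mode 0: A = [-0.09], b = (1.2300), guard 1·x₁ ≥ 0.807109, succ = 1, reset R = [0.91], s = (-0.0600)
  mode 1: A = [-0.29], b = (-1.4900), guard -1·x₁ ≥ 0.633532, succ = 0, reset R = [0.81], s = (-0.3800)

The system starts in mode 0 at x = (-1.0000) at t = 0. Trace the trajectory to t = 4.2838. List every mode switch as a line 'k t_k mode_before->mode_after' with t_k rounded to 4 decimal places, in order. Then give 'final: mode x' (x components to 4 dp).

Mode 0: guard c·x = 0.8071 hit at Δt = 1.4610 (t = 1.4610), x⁻ = (0.8071) → reset → x⁺ = (0.6745), jump to mode 1
Mode 1: guard c·x = 0.6335 hit at Δt = 0.8791 (t = 2.3401), x⁻ = (-0.6335) → reset → x⁺ = (-0.8932), jump to mode 0
Mode 0: guard c·x = 0.8071 hit at Δt = 1.3798 (t = 3.7199), x⁻ = (0.8071) → reset → x⁺ = (0.6745), jump to mode 1
Mode 1: flow for 0.5639 to horizon, guard not reached → x = (-0.2024)

1 1.4610 0->1
2 2.3401 1->0
3 3.7199 0->1
final: 1 -0.2024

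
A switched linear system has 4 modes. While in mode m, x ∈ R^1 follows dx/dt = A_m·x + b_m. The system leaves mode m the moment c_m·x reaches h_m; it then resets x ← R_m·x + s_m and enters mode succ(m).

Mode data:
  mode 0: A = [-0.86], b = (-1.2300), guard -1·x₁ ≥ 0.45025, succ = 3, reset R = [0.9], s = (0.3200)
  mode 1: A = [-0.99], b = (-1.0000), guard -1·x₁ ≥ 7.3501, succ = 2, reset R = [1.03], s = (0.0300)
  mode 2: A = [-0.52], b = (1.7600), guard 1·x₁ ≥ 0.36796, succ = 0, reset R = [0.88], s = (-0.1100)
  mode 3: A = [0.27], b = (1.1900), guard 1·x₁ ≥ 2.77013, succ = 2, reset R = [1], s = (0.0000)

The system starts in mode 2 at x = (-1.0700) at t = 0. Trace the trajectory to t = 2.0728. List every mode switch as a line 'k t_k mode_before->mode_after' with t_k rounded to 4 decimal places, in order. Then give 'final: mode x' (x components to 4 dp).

1 0.7496 2->0
2 1.3512 0->3
final: 3 0.8445

Mode 2: guard c·x = 0.3680 hit at Δt = 0.7496 (t = 0.7496), x⁻ = (0.3680) → reset → x⁺ = (0.2138), jump to mode 0
Mode 0: guard c·x = 0.4502 hit at Δt = 0.6016 (t = 1.3512), x⁻ = (-0.4502) → reset → x⁺ = (-0.0852), jump to mode 3
Mode 3: flow for 0.7216 to horizon, guard not reached → x = (0.8445)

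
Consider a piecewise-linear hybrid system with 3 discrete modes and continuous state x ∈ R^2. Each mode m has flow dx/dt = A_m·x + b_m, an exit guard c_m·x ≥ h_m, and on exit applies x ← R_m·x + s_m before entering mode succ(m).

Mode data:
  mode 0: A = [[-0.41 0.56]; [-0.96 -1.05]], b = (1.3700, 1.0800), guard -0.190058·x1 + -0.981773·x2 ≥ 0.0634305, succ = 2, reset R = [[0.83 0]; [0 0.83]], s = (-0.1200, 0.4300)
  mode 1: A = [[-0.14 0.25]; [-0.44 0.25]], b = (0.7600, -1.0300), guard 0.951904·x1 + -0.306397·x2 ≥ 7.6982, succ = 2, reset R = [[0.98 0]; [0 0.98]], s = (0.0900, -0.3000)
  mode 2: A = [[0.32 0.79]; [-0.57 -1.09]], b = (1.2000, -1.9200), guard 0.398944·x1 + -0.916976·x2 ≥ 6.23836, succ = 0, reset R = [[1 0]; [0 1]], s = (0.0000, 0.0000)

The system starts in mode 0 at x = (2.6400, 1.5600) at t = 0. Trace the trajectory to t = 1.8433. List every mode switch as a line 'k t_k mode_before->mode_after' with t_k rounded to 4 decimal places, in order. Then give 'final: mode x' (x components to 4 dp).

1 1.0845 0->2
final: 2 3.3202 -1.9120

Mode 0: guard c·x = 0.0634 hit at Δt = 1.0845 (t = 1.0845), x⁻ = (2.9889, -0.6432) → reset → x⁺ = (2.3608, -0.1039), jump to mode 2
Mode 2: flow for 0.7588 to horizon, guard not reached → x = (3.3202, -1.9120)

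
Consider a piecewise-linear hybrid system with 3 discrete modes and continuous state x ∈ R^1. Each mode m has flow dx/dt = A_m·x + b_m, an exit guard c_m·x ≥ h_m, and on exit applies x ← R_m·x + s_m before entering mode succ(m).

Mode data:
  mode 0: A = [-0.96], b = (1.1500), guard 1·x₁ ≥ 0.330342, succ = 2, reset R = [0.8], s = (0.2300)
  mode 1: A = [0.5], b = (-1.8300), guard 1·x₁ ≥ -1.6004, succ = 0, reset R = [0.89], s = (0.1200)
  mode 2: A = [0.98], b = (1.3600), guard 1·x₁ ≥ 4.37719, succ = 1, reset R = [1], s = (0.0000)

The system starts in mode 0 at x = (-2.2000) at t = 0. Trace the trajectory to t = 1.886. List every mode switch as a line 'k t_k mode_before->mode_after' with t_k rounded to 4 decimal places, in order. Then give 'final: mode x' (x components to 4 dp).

1 1.4221 0->2
final: 2 1.5775

Mode 0: guard c·x = 0.3303 hit at Δt = 1.4221 (t = 1.4221), x⁻ = (0.3303) → reset → x⁺ = (0.4943), jump to mode 2
Mode 2: flow for 0.4639 to horizon, guard not reached → x = (1.5775)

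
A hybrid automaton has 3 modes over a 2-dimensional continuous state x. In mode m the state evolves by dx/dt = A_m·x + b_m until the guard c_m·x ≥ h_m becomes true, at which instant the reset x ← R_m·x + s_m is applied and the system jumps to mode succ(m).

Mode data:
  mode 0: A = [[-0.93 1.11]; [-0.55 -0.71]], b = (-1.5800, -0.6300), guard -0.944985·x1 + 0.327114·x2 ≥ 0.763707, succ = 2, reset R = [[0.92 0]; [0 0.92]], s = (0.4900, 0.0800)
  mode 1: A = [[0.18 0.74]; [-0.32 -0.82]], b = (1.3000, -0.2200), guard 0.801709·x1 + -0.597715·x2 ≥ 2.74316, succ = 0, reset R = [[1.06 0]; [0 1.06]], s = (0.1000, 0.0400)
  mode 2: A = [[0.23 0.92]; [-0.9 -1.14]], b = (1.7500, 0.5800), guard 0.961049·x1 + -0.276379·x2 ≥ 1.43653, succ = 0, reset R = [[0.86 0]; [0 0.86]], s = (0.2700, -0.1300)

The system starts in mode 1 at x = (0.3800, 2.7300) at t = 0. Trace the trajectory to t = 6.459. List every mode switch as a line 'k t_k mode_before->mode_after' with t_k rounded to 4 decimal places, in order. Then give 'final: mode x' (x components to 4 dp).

Mode 1: guard c·x = 2.7432 hit at Δt = 1.1925 (t = 1.1925), x⁻ = (3.6296, 0.2789) → reset → x⁺ = (3.9474, 0.3357), jump to mode 0
Mode 0: guard c·x = 0.7637 hit at Δt = 1.5683 (t = 2.7608), x⁻ = (-1.0687, -0.7525) → reset → x⁺ = (-0.4932, -0.6123), jump to mode 2
Mode 2: guard c·x = 1.4365 hit at Δt = 1.1493 (t = 3.9101), x⁻ = (1.4527, -0.1463) → reset → x⁺ = (1.5193, -0.2558), jump to mode 0
Mode 0: guard c·x = 0.7637 hit at Δt = 1.1168 (t = 5.0269), x⁻ = (-1.0024, -0.5611) → reset → x⁺ = (-0.4322, -0.4362), jump to mode 2
Mode 2: guard c·x = 1.4365 hit at Δt = 1.0725 (t = 6.0994), x⁻ = (1.4580, -0.1278) → reset → x⁺ = (1.5239, -0.2399), jump to mode 0
Mode 0: flow for 0.3596 to horizon, guard not reached → x = (0.4625, -0.5518)

1 1.1925 1->0
2 2.7608 0->2
3 3.9101 2->0
4 5.0269 0->2
5 6.0994 2->0
final: 0 0.4625 -0.5518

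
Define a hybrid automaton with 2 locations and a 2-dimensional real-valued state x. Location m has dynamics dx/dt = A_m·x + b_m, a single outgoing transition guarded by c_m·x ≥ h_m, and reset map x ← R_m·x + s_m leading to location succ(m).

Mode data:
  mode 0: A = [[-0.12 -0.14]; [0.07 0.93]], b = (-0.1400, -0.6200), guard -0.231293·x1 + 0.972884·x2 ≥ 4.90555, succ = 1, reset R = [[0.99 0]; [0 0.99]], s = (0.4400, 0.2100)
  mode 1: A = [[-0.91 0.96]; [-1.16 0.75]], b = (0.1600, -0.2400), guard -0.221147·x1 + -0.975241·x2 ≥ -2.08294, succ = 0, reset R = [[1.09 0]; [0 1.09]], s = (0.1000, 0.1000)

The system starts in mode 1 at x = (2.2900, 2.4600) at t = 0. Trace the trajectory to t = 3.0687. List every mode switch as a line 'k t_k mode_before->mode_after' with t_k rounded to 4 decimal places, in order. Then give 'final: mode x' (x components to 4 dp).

Mode 1: guard c·x = -2.0829 hit at Δt = 0.6047 (t = 0.6047), x⁻ = (2.3019, 1.6138) → reset → x⁺ = (2.6091, 1.8591), jump to mode 0
Mode 0: guard c·x = 4.9055 hit at Δt = 1.3771 (t = 1.9818), x⁻ = (1.4453, 5.3859) → reset → x⁺ = (1.8709, 5.5420), jump to mode 1
Mode 1: flow for 1.0869 to horizon, guard not reached → x = (4.7093, 5.6462)

1 0.6047 1->0
2 1.9818 0->1
final: 1 4.7093 5.6462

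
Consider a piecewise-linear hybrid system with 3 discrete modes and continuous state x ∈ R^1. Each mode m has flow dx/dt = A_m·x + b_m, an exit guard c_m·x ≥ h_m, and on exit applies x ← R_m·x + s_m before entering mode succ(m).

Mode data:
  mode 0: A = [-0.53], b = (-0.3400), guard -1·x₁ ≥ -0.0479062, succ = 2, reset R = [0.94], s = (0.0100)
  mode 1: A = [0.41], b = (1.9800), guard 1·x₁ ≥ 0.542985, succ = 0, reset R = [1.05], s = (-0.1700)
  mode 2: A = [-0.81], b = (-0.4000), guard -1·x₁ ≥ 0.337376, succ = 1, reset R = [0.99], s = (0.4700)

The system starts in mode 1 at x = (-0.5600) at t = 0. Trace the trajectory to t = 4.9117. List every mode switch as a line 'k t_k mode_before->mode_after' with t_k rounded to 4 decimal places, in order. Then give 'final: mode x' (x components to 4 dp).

Mode 1: guard c·x = 0.5430 hit at Δt = 0.5605 (t = 0.5605), x⁻ = (0.5430) → reset → x⁺ = (0.4001), jump to mode 0
Mode 0: guard c·x = -0.0479 hit at Δt = 0.7787 (t = 1.3392), x⁻ = (0.0479) → reset → x⁺ = (0.0550), jump to mode 2
Mode 2: guard c·x = 0.3374 hit at Δt = 1.5495 (t = 2.8887), x⁻ = (-0.3374) → reset → x⁺ = (0.1360), jump to mode 1
Mode 1: guard c·x = 0.5430 hit at Δt = 0.1921 (t = 3.0809), x⁻ = (0.5430) → reset → x⁺ = (0.4001), jump to mode 0
Mode 0: guard c·x = -0.0479 hit at Δt = 0.7787 (t = 3.8596), x⁻ = (0.0479) → reset → x⁺ = (0.0550), jump to mode 2
Mode 2: flow for 1.0521 to horizon, guard not reached → x = (-0.2598)

1 0.5605 1->0
2 1.3392 0->2
3 2.8887 2->1
4 3.0809 1->0
5 3.8596 0->2
final: 2 -0.2598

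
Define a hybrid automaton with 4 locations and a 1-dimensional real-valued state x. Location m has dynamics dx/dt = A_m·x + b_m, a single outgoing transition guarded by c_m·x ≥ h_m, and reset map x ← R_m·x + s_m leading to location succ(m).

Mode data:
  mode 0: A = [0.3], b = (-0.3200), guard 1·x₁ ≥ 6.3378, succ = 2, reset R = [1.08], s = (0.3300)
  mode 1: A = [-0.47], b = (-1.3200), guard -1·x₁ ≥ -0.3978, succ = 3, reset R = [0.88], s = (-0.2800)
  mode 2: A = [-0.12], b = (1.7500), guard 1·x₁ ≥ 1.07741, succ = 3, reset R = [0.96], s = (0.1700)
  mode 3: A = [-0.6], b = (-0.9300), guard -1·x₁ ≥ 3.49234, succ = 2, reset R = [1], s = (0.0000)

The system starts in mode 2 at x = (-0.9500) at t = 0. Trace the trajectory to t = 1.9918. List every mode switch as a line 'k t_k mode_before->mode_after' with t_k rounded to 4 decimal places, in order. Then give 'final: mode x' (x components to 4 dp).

1 1.1655 2->3
final: 3 0.1276

Mode 2: guard c·x = 1.0774 hit at Δt = 1.1655 (t = 1.1655), x⁻ = (1.0774) → reset → x⁺ = (1.2043), jump to mode 3
Mode 3: flow for 0.8263 to horizon, guard not reached → x = (0.1276)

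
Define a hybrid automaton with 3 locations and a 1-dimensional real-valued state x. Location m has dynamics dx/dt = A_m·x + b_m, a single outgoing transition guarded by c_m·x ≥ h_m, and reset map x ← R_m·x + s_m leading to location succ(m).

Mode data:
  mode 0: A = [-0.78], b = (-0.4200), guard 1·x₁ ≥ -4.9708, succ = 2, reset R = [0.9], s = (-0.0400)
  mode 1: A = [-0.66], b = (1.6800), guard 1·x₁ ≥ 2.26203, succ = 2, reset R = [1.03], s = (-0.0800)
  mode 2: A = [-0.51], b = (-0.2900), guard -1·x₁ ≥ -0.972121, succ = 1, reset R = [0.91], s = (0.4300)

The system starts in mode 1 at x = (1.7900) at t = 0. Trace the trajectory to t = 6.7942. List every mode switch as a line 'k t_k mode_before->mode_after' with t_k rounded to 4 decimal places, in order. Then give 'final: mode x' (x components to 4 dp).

1 1.4854 1->2
2 2.6696 2->1
3 4.8946 1->2
4 6.0788 2->1
final: 1 1.7778

Mode 1: guard c·x = 2.2620 hit at Δt = 1.4854 (t = 1.4854), x⁻ = (2.2620) → reset → x⁺ = (2.2499), jump to mode 2
Mode 2: guard c·x = -0.9721 hit at Δt = 1.1842 (t = 2.6696), x⁻ = (0.9721) → reset → x⁺ = (1.3146), jump to mode 1
Mode 1: guard c·x = 2.2620 hit at Δt = 2.2250 (t = 4.8946), x⁻ = (2.2620) → reset → x⁺ = (2.2499), jump to mode 2
Mode 2: guard c·x = -0.9721 hit at Δt = 1.1842 (t = 6.0788), x⁻ = (0.9721) → reset → x⁺ = (1.3146), jump to mode 1
Mode 1: flow for 0.7154 to horizon, guard not reached → x = (1.7778)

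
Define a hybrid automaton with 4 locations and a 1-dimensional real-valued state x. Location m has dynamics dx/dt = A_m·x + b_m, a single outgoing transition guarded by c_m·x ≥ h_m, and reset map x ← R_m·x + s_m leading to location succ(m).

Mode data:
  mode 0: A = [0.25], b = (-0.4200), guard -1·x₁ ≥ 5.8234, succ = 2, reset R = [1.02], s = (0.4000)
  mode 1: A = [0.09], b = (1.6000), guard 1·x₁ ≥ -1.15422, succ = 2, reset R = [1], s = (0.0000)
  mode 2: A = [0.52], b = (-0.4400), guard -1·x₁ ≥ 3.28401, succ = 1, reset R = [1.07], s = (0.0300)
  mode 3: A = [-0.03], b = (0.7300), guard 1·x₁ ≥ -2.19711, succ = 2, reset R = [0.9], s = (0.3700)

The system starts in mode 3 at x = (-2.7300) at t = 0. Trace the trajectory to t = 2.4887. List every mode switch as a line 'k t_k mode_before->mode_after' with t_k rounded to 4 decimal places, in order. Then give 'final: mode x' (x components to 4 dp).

Mode 3: guard c·x = -2.1971 hit at Δt = 0.6629 (t = 0.6629), x⁻ = (-2.1971) → reset → x⁺ = (-1.6074), jump to mode 2
Mode 2: guard c·x = 3.2840 hit at Δt = 1.0015 (t = 1.6644), x⁻ = (-3.2840) → reset → x⁺ = (-3.4839), jump to mode 1
Mode 1: flow for 0.8243 to horizon, guard not reached → x = (-2.3831)

1 0.6629 3->2
2 1.6644 2->1
final: 1 -2.3831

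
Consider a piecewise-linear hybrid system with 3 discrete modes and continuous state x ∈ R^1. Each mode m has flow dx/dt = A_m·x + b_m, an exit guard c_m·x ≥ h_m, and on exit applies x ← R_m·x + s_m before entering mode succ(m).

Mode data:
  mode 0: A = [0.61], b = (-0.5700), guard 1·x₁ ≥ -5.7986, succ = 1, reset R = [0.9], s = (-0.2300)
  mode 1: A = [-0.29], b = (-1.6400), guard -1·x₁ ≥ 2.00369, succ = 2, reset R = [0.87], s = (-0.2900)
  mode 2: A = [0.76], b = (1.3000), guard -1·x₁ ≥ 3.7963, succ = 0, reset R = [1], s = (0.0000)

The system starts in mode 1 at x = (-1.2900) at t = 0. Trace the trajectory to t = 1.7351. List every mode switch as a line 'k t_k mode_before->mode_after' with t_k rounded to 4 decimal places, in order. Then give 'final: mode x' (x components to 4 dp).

Mode 1: guard c·x = 2.0037 hit at Δt = 0.6156 (t = 0.6156), x⁻ = (-2.0037) → reset → x⁺ = (-2.0332), jump to mode 2
Mode 2: flow for 1.1195 to horizon, guard not reached → x = (-2.4661)

1 0.6156 1->2
final: 2 -2.4661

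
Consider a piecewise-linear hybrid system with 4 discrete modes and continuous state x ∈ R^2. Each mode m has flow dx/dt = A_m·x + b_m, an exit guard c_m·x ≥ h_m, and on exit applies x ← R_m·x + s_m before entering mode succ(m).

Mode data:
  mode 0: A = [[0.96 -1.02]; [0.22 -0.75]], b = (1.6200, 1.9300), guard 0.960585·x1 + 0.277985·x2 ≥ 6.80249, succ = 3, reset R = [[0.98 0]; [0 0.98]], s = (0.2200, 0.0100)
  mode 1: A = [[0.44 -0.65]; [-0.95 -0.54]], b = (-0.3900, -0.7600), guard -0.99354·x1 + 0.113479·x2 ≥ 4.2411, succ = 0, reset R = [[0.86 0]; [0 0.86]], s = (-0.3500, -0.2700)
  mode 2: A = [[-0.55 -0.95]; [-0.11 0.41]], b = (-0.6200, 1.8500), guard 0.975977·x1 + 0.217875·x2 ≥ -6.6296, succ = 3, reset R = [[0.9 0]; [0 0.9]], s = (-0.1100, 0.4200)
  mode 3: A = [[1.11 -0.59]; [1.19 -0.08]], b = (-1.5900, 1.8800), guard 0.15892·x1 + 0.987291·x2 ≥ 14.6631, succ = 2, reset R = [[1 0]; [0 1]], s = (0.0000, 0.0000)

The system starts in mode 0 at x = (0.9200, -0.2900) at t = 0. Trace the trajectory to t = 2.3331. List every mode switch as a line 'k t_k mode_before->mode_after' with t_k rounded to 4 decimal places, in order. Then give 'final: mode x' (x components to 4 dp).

Mode 0: guard c·x = 6.8025 hit at Δt = 1.4950 (t = 1.4950), x⁻ = (6.3868, 2.4008) → reset → x⁺ = (6.4791, 2.3628), jump to mode 3
Mode 3: flow for 0.8381 to horizon, guard not reached → x = (9.2906, 11.5059)

1 1.4950 0->3
final: 3 9.2906 11.5059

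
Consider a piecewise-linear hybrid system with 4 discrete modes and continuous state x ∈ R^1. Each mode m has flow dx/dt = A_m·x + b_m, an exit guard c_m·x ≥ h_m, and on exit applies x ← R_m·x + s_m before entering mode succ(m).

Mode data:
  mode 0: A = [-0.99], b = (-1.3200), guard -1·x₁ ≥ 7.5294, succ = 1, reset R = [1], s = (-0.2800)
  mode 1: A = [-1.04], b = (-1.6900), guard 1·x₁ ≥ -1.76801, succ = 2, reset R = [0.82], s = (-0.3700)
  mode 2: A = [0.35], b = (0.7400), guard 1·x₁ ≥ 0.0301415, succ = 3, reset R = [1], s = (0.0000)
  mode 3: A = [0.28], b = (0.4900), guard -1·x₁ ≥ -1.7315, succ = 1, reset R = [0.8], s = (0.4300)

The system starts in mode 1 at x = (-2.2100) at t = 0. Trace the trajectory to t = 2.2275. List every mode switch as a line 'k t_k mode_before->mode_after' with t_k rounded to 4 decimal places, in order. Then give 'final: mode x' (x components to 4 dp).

1 1.3545 1->2
final: 2 -1.7145

Mode 1: guard c·x = -1.7680 hit at Δt = 1.3545 (t = 1.3545), x⁻ = (-1.7680) → reset → x⁺ = (-1.8198), jump to mode 2
Mode 2: flow for 0.8730 to horizon, guard not reached → x = (-1.7145)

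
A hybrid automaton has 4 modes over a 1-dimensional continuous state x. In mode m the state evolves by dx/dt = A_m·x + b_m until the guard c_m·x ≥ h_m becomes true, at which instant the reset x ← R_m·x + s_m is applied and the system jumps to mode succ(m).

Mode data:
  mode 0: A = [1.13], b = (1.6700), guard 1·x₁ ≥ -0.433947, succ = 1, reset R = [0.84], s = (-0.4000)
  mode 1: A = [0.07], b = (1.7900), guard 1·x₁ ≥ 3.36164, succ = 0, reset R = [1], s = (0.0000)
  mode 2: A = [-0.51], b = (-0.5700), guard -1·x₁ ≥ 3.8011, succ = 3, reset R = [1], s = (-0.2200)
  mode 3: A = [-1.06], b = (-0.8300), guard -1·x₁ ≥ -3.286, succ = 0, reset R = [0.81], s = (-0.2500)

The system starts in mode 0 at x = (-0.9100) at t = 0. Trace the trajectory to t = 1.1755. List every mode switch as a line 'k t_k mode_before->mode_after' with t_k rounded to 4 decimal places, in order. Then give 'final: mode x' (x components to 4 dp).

1 0.5388 0->1
final: 1 0.3661

Mode 0: guard c·x = -0.4339 hit at Δt = 0.5388 (t = 0.5388), x⁻ = (-0.4339) → reset → x⁺ = (-0.7645), jump to mode 1
Mode 1: flow for 0.6367 to horizon, guard not reached → x = (0.3661)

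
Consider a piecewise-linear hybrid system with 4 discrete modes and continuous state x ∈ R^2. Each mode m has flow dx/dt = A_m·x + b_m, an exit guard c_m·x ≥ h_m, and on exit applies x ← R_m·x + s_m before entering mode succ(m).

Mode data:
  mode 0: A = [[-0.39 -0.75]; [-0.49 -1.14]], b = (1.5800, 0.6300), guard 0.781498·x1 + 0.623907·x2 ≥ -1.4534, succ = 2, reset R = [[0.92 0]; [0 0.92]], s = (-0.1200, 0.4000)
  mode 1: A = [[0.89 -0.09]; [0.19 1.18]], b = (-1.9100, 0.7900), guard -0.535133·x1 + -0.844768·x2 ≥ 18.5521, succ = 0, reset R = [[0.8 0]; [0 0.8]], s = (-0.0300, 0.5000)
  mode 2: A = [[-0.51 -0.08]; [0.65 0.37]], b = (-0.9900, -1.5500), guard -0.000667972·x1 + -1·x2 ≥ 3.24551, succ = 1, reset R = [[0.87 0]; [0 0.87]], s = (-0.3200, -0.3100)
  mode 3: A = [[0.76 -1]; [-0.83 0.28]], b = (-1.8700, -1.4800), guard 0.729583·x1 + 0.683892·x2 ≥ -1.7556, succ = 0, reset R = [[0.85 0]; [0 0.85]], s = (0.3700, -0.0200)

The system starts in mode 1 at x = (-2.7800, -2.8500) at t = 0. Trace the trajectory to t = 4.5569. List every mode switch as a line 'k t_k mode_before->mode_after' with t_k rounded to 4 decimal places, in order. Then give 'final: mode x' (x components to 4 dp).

Mode 1: guard c·x = 18.5521 hit at Δt = 1.3066 (t = 1.3066), x⁻ = (-12.2922, -14.1745) → reset → x⁺ = (-9.8638, -10.8396), jump to mode 0
Mode 0: guard c·x = -1.4534 hit at Δt = 1.3426 (t = 2.6492), x⁻ = (-1.2606, -0.7505) → reset → x⁺ = (-1.2798, -0.2904), jump to mode 2
Mode 2: guard c·x = 3.2455 hit at Δt = 0.9639 (t = 3.6131), x⁻ = (-1.4274, -3.2446) → reset → x⁺ = (-1.5618, -3.1328), jump to mode 1
Mode 1: flow for 0.9438 to horizon, guard not reached → x = (-5.7582, -9.1717)

1 1.3066 1->0
2 2.6492 0->2
3 3.6131 2->1
final: 1 -5.7582 -9.1717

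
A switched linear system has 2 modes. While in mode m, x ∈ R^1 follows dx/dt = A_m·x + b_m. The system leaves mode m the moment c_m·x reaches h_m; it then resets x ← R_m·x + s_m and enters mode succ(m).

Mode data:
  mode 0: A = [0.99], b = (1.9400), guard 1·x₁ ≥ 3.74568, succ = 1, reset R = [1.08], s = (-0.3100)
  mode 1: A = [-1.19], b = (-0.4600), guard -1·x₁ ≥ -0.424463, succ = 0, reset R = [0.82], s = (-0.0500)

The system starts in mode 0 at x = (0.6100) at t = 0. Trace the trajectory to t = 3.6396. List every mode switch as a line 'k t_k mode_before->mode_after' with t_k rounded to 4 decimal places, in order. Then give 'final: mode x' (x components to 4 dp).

Mode 0: guard c·x = 3.7457 hit at Δt = 0.8057 (t = 0.8057), x⁻ = (3.7457) → reset → x⁺ = (3.7353), jump to mode 1
Mode 1: guard c·x = -0.4245 hit at Δt = 1.3662 (t = 2.1719), x⁻ = (0.4245) → reset → x⁺ = (0.2981), jump to mode 0
Mode 0: guard c·x = 3.7457 hit at Δt = 0.9364 (t = 3.1083), x⁻ = (3.7457) → reset → x⁺ = (3.7353), jump to mode 1
Mode 1: flow for 0.5313 to horizon, guard not reached → x = (1.8039)

1 0.8057 0->1
2 2.1719 1->0
3 3.1083 0->1
final: 1 1.8039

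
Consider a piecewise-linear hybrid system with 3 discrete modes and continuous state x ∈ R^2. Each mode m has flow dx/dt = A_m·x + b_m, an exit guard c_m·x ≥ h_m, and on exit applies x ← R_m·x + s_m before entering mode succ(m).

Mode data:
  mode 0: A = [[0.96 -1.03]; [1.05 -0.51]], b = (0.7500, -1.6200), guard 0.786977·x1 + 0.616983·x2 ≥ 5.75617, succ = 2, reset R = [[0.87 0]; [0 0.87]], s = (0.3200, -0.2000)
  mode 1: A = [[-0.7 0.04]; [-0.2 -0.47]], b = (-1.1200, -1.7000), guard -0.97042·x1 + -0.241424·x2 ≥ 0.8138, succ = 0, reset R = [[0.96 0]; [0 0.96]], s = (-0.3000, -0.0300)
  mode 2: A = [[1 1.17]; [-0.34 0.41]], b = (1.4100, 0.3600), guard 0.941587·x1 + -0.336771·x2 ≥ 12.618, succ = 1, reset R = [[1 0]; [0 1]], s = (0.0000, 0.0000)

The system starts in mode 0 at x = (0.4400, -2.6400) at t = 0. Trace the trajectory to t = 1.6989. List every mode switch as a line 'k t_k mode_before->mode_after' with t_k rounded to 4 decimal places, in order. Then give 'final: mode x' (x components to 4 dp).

Mode 0: guard c·x = 5.7562 hit at Δt = 1.1527 (t = 1.1527), x⁻ = (6.9129, 0.5120) → reset → x⁺ = (6.3342, 0.2454), jump to mode 2
Mode 2: flow for 0.5462 to horizon, guard not reached → x = (11.6696, -1.2921)

1 1.1527 0->2
final: 2 11.6696 -1.2921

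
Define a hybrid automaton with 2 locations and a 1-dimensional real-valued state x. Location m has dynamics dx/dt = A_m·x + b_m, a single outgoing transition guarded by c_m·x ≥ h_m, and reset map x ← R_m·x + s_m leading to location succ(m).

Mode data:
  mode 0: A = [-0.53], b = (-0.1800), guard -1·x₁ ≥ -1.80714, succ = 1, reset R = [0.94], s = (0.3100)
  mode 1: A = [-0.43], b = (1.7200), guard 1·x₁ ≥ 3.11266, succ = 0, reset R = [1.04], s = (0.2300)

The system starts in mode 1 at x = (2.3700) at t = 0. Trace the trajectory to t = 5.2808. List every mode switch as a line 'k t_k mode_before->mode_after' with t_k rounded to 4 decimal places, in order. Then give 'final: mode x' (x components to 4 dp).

Mode 1: guard c·x = 3.1127 hit at Δt = 1.4142 (t = 1.4142), x⁻ = (3.1127) → reset → x⁺ = (3.4672), jump to mode 0
Mode 0: guard c·x = -1.8071 hit at Δt = 1.0808 (t = 2.4950), x⁻ = (1.8071) → reset → x⁺ = (2.0087), jump to mode 1
Mode 1: guard c·x = 3.1127 hit at Δt = 1.8798 (t = 4.3748), x⁻ = (3.1127) → reset → x⁺ = (3.4672), jump to mode 0
Mode 0: flow for 0.9060 to horizon, guard not reached → x = (2.0155)

1 1.4142 1->0
2 2.4950 0->1
3 4.3748 1->0
final: 0 2.0155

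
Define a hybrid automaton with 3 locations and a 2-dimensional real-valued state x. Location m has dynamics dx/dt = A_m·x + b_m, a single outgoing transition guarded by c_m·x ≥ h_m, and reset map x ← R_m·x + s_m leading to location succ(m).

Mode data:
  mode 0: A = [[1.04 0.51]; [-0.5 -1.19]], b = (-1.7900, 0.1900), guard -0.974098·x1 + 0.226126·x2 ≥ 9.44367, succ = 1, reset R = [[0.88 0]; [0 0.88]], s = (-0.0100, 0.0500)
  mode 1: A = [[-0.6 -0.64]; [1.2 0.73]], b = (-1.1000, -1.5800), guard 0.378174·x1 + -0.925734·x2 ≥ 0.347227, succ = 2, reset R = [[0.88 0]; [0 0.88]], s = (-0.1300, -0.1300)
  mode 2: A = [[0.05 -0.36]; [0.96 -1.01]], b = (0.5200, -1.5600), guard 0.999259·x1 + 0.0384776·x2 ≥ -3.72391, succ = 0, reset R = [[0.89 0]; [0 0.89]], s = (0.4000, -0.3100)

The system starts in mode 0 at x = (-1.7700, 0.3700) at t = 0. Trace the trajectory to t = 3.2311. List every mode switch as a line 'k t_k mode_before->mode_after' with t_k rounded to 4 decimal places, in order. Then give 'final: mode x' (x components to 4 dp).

1 1.1854 0->1
2 1.6327 1->2
3 2.8804 2->0
final: 0 -5.4979 -2.4756

Mode 0: guard c·x = 9.4437 hit at Δt = 1.1854 (t = 1.1854), x⁻ = (-9.2268, 2.0159) → reset → x⁺ = (-8.1296, 1.8240), jump to mode 1
Mode 1: guard c·x = 0.3472 hit at Δt = 0.4473 (t = 1.6327), x⁻ = (-6.4843, -3.0240) → reset → x⁺ = (-5.8362, -2.7911), jump to mode 2
Mode 2: guard c·x = -3.7239 hit at Δt = 1.2477 (t = 2.8804), x⁻ = (-3.5347, -4.9858) → reset → x⁺ = (-2.7459, -4.7473), jump to mode 0
Mode 0: flow for 0.3507 to horizon, guard not reached → x = (-5.4979, -2.4756)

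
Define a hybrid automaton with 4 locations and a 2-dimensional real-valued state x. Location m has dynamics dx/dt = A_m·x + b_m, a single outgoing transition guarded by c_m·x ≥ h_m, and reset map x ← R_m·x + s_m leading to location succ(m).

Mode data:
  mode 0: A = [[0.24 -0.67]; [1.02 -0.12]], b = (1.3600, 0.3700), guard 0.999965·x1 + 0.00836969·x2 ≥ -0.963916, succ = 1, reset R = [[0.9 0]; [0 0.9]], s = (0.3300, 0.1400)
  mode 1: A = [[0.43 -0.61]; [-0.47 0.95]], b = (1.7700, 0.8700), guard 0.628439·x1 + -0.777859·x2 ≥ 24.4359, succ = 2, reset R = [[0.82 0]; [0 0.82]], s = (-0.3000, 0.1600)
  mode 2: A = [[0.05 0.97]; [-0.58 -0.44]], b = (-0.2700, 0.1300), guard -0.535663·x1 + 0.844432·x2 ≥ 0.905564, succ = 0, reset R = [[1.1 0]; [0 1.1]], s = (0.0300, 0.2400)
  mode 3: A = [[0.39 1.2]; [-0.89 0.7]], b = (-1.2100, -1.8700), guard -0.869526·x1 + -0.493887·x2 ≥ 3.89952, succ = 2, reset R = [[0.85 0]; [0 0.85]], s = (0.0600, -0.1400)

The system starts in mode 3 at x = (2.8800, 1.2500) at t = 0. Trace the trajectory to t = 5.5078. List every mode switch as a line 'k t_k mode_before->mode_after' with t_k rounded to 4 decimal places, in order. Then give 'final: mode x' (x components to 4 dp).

1 1.3762 3->2
2 2.3304 2->0
3 3.6164 0->1
4 5.0849 1->2
final: 2 4.6484 -15.2725

Mode 3: guard c·x = 3.8995 hit at Δt = 1.3762 (t = 1.3762), x⁻ = (-1.1610, -5.8516) → reset → x⁺ = (-0.9268, -5.1139), jump to mode 2
Mode 2: guard c·x = 0.9056 hit at Δt = 0.9542 (t = 2.3304), x⁻ = (-4.5983, -1.8445) → reset → x⁺ = (-5.0282, -1.7890), jump to mode 0
Mode 0: guard c·x = -0.9639 hit at Δt = 1.2860 (t = 3.6164), x⁻ = (-0.9215, -5.0660) → reset → x⁺ = (-0.4994, -4.4194), jump to mode 1
Mode 1: guard c·x = 24.4359 hit at Δt = 1.4685 (t = 5.0849), x⁻ = (13.9421, -20.1504) → reset → x⁺ = (11.1325, -16.3633), jump to mode 2
Mode 2: flow for 0.4229 to horizon, guard not reached → x = (4.6484, -15.2725)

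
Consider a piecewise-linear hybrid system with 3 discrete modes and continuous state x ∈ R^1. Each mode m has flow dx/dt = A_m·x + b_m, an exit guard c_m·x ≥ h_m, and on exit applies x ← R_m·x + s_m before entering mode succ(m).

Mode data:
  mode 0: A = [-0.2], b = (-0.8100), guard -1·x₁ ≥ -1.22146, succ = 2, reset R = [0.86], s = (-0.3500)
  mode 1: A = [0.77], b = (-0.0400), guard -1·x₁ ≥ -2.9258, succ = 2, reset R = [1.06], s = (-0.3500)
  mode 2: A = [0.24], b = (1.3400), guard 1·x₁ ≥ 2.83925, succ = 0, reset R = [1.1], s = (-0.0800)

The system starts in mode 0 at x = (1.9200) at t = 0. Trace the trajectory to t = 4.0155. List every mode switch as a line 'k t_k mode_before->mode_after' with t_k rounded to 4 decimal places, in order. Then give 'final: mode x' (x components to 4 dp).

Mode 0: guard c·x = -1.2215 hit at Δt = 0.6222 (t = 0.6222), x⁻ = (1.2215) → reset → x⁺ = (0.7005), jump to mode 2
Mode 2: guard c·x = 2.8392 hit at Δt = 1.2206 (t = 1.8428), x⁻ = (2.8392) → reset → x⁺ = (3.0432), jump to mode 0
Mode 0: guard c·x = -1.2215 hit at Δt = 1.4841 (t = 3.3269), x⁻ = (1.2215) → reset → x⁺ = (0.7005), jump to mode 2
Mode 2: flow for 0.6886 to horizon, guard not reached → x = (1.8296)

1 0.6222 0->2
2 1.8428 2->0
3 3.3269 0->2
final: 2 1.8296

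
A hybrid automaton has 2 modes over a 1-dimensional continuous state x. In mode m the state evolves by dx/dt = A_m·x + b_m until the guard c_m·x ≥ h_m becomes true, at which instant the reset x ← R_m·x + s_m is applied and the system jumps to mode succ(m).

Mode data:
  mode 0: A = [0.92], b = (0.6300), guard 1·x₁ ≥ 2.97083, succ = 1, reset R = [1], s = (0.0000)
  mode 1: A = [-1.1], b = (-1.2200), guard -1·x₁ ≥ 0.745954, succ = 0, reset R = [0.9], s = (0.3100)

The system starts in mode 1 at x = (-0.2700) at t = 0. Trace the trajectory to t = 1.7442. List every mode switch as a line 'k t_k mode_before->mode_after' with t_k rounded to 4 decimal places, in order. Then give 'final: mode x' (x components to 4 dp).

Mode 1: guard c·x = 0.7460 hit at Δt = 0.7614 (t = 0.7614), x⁻ = (-0.7460) → reset → x⁺ = (-0.3614), jump to mode 0
Mode 0: flow for 0.9828 to horizon, guard not reached → x = (0.1140)

1 0.7614 1->0
final: 0 0.1140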